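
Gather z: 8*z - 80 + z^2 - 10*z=z^2 - 2*z - 80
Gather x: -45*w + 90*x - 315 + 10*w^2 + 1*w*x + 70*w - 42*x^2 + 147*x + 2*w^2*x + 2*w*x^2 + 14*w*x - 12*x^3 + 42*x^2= 10*w^2 + 2*w*x^2 + 25*w - 12*x^3 + x*(2*w^2 + 15*w + 237) - 315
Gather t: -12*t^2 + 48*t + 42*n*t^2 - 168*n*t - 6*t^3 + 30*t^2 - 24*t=-6*t^3 + t^2*(42*n + 18) + t*(24 - 168*n)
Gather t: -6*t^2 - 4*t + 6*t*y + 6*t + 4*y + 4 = -6*t^2 + t*(6*y + 2) + 4*y + 4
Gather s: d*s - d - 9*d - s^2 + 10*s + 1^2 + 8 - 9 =-10*d - s^2 + s*(d + 10)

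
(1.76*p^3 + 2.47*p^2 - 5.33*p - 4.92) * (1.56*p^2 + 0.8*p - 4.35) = 2.7456*p^5 + 5.2612*p^4 - 13.9948*p^3 - 22.6837*p^2 + 19.2495*p + 21.402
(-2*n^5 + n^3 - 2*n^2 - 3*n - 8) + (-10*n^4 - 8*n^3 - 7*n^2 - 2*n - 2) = -2*n^5 - 10*n^4 - 7*n^3 - 9*n^2 - 5*n - 10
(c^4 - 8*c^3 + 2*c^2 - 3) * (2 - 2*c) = -2*c^5 + 18*c^4 - 20*c^3 + 4*c^2 + 6*c - 6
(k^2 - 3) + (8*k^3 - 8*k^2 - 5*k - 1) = 8*k^3 - 7*k^2 - 5*k - 4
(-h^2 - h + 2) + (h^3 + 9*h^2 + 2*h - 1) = h^3 + 8*h^2 + h + 1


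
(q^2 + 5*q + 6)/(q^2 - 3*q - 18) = (q + 2)/(q - 6)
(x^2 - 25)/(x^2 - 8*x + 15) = (x + 5)/(x - 3)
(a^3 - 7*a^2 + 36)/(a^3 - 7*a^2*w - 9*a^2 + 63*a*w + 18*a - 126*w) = (-a - 2)/(-a + 7*w)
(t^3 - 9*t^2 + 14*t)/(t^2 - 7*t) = t - 2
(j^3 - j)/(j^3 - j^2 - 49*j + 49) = j*(j + 1)/(j^2 - 49)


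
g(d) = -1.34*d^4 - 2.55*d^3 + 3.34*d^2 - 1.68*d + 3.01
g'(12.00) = -10285.20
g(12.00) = -31728.83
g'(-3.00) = 54.15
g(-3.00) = -1.58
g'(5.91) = -1335.84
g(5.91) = -2051.41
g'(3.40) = -278.07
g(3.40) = -243.39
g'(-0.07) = -2.18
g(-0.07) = 3.14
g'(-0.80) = -9.18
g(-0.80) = 7.25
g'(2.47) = -112.62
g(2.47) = -69.07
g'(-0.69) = -8.17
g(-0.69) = 6.29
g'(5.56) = -1122.30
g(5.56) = -1621.94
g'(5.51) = -1093.77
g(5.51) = -1566.54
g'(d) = -5.36*d^3 - 7.65*d^2 + 6.68*d - 1.68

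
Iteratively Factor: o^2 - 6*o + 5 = (o - 5)*(o - 1)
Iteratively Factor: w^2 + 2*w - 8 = (w + 4)*(w - 2)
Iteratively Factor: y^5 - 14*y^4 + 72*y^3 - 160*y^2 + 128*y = (y - 2)*(y^4 - 12*y^3 + 48*y^2 - 64*y) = (y - 4)*(y - 2)*(y^3 - 8*y^2 + 16*y) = y*(y - 4)*(y - 2)*(y^2 - 8*y + 16) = y*(y - 4)^2*(y - 2)*(y - 4)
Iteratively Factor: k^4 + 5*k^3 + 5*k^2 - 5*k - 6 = (k + 1)*(k^3 + 4*k^2 + k - 6) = (k + 1)*(k + 3)*(k^2 + k - 2) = (k - 1)*(k + 1)*(k + 3)*(k + 2)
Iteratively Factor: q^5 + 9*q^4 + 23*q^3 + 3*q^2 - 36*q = (q)*(q^4 + 9*q^3 + 23*q^2 + 3*q - 36) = q*(q + 3)*(q^3 + 6*q^2 + 5*q - 12) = q*(q - 1)*(q + 3)*(q^2 + 7*q + 12) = q*(q - 1)*(q + 3)*(q + 4)*(q + 3)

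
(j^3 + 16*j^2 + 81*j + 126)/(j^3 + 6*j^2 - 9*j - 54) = (j + 7)/(j - 3)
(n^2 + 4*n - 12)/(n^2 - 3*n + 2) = (n + 6)/(n - 1)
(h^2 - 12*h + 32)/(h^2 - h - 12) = (h - 8)/(h + 3)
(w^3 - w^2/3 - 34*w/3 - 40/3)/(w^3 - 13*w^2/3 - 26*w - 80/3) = (w - 4)/(w - 8)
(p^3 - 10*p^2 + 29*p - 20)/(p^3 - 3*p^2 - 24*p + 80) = (p^2 - 6*p + 5)/(p^2 + p - 20)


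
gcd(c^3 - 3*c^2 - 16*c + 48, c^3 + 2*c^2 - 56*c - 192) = c + 4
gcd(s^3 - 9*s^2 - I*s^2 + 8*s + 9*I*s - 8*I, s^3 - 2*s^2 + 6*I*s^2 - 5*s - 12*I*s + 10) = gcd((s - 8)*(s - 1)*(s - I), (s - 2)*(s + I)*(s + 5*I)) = 1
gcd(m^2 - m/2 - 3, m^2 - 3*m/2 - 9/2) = m + 3/2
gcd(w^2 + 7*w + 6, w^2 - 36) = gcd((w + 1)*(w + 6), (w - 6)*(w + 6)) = w + 6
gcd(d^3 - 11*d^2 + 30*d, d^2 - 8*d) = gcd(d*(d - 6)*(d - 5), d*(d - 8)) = d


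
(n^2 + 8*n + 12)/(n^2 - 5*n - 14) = (n + 6)/(n - 7)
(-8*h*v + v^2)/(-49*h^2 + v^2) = v*(8*h - v)/(49*h^2 - v^2)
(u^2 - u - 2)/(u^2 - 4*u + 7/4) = 4*(u^2 - u - 2)/(4*u^2 - 16*u + 7)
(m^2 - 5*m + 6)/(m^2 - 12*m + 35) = (m^2 - 5*m + 6)/(m^2 - 12*m + 35)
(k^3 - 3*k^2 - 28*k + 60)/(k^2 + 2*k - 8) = (k^2 - k - 30)/(k + 4)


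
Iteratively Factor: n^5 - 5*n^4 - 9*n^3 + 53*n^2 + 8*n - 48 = (n + 1)*(n^4 - 6*n^3 - 3*n^2 + 56*n - 48) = (n + 1)*(n + 3)*(n^3 - 9*n^2 + 24*n - 16) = (n - 4)*(n + 1)*(n + 3)*(n^2 - 5*n + 4) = (n - 4)*(n - 1)*(n + 1)*(n + 3)*(n - 4)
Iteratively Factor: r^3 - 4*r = (r)*(r^2 - 4) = r*(r - 2)*(r + 2)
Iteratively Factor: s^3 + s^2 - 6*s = (s - 2)*(s^2 + 3*s) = s*(s - 2)*(s + 3)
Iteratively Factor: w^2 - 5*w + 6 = (w - 2)*(w - 3)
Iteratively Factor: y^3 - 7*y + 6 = (y - 1)*(y^2 + y - 6) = (y - 2)*(y - 1)*(y + 3)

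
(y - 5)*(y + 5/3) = y^2 - 10*y/3 - 25/3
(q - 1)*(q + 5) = q^2 + 4*q - 5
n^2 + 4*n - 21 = (n - 3)*(n + 7)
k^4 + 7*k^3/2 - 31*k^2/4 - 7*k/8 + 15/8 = (k - 3/2)*(k - 1/2)*(k + 1/2)*(k + 5)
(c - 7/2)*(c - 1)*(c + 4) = c^3 - c^2/2 - 29*c/2 + 14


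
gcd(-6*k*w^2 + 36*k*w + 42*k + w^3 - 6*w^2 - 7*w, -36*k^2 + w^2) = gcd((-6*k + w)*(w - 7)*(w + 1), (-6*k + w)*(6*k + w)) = -6*k + w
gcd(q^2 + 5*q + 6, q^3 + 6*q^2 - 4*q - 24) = q + 2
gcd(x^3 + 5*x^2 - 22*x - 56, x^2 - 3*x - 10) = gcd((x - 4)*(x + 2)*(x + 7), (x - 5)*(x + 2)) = x + 2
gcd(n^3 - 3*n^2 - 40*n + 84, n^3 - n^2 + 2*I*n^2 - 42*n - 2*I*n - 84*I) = n^2 - n - 42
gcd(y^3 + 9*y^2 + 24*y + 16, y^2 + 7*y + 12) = y + 4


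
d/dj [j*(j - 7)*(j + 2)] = 3*j^2 - 10*j - 14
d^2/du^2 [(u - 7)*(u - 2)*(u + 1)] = 6*u - 16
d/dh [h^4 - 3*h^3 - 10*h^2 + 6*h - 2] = 4*h^3 - 9*h^2 - 20*h + 6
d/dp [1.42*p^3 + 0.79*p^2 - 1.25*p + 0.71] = 4.26*p^2 + 1.58*p - 1.25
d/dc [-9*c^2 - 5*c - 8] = -18*c - 5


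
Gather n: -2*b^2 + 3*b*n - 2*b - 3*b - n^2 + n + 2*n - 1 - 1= -2*b^2 - 5*b - n^2 + n*(3*b + 3) - 2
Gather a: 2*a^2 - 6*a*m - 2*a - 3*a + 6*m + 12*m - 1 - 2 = 2*a^2 + a*(-6*m - 5) + 18*m - 3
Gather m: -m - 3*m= -4*m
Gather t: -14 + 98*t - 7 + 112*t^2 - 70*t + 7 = 112*t^2 + 28*t - 14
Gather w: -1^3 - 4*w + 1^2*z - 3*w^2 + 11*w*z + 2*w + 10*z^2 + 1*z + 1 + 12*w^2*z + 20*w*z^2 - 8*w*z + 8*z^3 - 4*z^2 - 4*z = w^2*(12*z - 3) + w*(20*z^2 + 3*z - 2) + 8*z^3 + 6*z^2 - 2*z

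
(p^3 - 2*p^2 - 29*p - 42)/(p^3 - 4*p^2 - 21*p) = (p + 2)/p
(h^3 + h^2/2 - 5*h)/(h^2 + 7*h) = (h^2 + h/2 - 5)/(h + 7)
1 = 1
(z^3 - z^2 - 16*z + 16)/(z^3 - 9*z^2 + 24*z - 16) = (z + 4)/(z - 4)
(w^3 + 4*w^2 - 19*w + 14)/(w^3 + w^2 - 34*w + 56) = (w - 1)/(w - 4)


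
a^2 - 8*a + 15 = (a - 5)*(a - 3)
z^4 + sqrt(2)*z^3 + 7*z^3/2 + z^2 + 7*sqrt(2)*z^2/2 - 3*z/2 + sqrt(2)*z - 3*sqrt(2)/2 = (z - 1/2)*(z + 1)*(z + 3)*(z + sqrt(2))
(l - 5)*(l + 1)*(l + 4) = l^3 - 21*l - 20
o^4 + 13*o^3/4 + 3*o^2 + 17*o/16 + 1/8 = (o + 1/4)*(o + 1/2)^2*(o + 2)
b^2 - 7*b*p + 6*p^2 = (b - 6*p)*(b - p)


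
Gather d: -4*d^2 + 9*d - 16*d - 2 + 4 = -4*d^2 - 7*d + 2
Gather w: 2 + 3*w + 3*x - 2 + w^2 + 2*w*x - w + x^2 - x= w^2 + w*(2*x + 2) + x^2 + 2*x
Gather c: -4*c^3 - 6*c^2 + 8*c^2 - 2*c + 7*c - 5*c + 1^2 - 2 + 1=-4*c^3 + 2*c^2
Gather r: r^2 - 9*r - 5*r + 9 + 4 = r^2 - 14*r + 13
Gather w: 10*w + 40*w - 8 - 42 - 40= 50*w - 90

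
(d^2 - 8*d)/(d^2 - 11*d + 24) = d/(d - 3)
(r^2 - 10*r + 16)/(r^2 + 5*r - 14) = (r - 8)/(r + 7)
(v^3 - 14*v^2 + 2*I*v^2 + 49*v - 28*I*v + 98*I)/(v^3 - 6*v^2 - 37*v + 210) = (v^2 + v*(-7 + 2*I) - 14*I)/(v^2 + v - 30)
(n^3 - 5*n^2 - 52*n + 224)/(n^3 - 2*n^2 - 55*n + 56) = (n - 4)/(n - 1)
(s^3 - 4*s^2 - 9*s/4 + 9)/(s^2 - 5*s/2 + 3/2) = (s^2 - 5*s/2 - 6)/(s - 1)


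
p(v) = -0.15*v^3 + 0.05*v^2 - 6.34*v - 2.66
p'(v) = -0.45*v^2 + 0.1*v - 6.34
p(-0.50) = 0.54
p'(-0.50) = -6.50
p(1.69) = -13.96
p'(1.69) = -7.46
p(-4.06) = 33.94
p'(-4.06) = -14.16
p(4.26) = -40.36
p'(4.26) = -14.08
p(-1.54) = 7.77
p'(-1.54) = -7.56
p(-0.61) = 1.26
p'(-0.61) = -6.57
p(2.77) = -23.03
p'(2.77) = -9.52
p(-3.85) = 31.05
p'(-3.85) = -13.40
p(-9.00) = 167.80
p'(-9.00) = -43.69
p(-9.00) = 167.80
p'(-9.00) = -43.69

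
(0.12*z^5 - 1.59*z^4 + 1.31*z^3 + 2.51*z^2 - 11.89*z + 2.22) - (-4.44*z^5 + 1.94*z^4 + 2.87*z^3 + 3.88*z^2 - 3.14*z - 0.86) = 4.56*z^5 - 3.53*z^4 - 1.56*z^3 - 1.37*z^2 - 8.75*z + 3.08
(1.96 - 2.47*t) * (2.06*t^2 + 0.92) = -5.0882*t^3 + 4.0376*t^2 - 2.2724*t + 1.8032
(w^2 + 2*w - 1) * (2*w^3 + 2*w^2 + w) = 2*w^5 + 6*w^4 + 3*w^3 - w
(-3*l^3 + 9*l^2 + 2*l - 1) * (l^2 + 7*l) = -3*l^5 - 12*l^4 + 65*l^3 + 13*l^2 - 7*l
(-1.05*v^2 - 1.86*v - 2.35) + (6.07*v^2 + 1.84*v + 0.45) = 5.02*v^2 - 0.02*v - 1.9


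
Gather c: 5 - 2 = 3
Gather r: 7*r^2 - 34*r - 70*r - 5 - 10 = 7*r^2 - 104*r - 15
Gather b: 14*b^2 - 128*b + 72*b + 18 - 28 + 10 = 14*b^2 - 56*b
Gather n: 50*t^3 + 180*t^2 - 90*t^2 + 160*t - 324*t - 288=50*t^3 + 90*t^2 - 164*t - 288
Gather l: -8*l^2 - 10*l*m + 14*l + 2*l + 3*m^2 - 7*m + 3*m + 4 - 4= -8*l^2 + l*(16 - 10*m) + 3*m^2 - 4*m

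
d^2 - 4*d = d*(d - 4)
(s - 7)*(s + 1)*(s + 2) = s^3 - 4*s^2 - 19*s - 14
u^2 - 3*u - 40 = (u - 8)*(u + 5)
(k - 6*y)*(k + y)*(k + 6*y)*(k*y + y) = k^4*y + k^3*y^2 + k^3*y - 36*k^2*y^3 + k^2*y^2 - 36*k*y^4 - 36*k*y^3 - 36*y^4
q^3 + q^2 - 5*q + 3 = (q - 1)^2*(q + 3)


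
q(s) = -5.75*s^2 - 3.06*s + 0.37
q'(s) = -11.5*s - 3.06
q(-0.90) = -1.53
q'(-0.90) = 7.29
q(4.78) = -145.64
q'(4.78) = -58.03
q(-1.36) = -6.10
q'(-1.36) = 12.58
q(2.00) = -28.75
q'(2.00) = -26.06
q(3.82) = -95.23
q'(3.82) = -46.99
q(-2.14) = -19.41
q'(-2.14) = 21.55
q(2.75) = -51.53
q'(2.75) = -34.68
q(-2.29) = -22.78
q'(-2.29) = 23.28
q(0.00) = 0.37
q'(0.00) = -3.06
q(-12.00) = -790.91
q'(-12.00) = 134.94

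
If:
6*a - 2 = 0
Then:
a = 1/3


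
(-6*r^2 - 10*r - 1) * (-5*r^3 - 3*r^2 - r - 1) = 30*r^5 + 68*r^4 + 41*r^3 + 19*r^2 + 11*r + 1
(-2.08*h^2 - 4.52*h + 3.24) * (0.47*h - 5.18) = -0.9776*h^3 + 8.65*h^2 + 24.9364*h - 16.7832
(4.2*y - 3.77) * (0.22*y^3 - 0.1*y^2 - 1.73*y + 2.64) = 0.924*y^4 - 1.2494*y^3 - 6.889*y^2 + 17.6101*y - 9.9528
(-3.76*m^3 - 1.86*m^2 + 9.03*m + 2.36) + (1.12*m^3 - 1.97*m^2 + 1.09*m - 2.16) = -2.64*m^3 - 3.83*m^2 + 10.12*m + 0.2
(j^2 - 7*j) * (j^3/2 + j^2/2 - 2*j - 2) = j^5/2 - 3*j^4 - 11*j^3/2 + 12*j^2 + 14*j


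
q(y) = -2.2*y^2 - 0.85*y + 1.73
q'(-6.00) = 25.55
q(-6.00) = -72.37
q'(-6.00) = 25.55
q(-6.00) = -72.37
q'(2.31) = -11.01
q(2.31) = -11.97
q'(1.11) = -5.73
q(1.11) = -1.92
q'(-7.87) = 33.78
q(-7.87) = -127.84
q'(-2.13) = 8.52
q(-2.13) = -6.44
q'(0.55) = -3.27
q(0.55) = 0.60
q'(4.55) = -20.87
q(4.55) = -47.68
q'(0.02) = -0.94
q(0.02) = 1.71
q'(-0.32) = 0.56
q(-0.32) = 1.78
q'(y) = -4.4*y - 0.85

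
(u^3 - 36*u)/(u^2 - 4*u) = (u^2 - 36)/(u - 4)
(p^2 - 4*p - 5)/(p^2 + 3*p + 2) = (p - 5)/(p + 2)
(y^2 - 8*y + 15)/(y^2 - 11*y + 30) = (y - 3)/(y - 6)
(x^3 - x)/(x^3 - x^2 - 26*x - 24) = x*(x - 1)/(x^2 - 2*x - 24)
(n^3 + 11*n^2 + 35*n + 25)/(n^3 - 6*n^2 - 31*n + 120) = (n^2 + 6*n + 5)/(n^2 - 11*n + 24)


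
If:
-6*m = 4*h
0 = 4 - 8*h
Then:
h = 1/2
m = -1/3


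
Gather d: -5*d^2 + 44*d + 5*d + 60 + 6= -5*d^2 + 49*d + 66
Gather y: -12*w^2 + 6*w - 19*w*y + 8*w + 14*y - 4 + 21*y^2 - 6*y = -12*w^2 + 14*w + 21*y^2 + y*(8 - 19*w) - 4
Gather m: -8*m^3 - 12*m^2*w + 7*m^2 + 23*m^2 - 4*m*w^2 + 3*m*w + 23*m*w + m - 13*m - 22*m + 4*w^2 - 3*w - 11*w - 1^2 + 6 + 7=-8*m^3 + m^2*(30 - 12*w) + m*(-4*w^2 + 26*w - 34) + 4*w^2 - 14*w + 12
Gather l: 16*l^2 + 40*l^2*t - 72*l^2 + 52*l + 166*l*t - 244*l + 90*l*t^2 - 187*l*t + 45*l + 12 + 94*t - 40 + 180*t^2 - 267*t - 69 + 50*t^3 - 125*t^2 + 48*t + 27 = l^2*(40*t - 56) + l*(90*t^2 - 21*t - 147) + 50*t^3 + 55*t^2 - 125*t - 70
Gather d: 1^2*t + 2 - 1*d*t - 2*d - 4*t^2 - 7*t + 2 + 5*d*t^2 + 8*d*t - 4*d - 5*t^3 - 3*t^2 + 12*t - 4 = d*(5*t^2 + 7*t - 6) - 5*t^3 - 7*t^2 + 6*t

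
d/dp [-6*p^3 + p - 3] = 1 - 18*p^2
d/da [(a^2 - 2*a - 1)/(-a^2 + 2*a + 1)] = 0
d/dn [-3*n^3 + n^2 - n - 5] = -9*n^2 + 2*n - 1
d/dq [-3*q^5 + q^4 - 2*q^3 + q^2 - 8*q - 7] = -15*q^4 + 4*q^3 - 6*q^2 + 2*q - 8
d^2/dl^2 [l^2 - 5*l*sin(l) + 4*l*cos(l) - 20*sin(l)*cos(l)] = 5*l*sin(l) - 4*l*cos(l) - 8*sin(l) + 40*sin(2*l) - 10*cos(l) + 2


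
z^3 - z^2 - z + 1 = (z - 1)^2*(z + 1)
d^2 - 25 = (d - 5)*(d + 5)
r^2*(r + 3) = r^3 + 3*r^2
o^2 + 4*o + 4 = (o + 2)^2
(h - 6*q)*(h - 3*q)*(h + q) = h^3 - 8*h^2*q + 9*h*q^2 + 18*q^3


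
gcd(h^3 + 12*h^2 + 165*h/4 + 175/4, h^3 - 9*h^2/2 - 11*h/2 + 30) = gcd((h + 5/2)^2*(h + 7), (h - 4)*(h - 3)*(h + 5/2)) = h + 5/2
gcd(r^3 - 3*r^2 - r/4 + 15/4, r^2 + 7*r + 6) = r + 1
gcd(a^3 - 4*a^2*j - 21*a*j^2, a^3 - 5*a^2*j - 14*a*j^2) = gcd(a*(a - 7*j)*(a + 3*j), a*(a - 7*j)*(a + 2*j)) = a^2 - 7*a*j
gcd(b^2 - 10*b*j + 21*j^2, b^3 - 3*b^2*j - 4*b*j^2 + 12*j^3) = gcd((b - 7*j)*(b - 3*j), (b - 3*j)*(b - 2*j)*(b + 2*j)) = b - 3*j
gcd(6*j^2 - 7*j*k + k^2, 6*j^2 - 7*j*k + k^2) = 6*j^2 - 7*j*k + k^2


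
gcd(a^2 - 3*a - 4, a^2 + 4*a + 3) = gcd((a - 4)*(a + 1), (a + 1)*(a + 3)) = a + 1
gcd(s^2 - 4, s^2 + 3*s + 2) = s + 2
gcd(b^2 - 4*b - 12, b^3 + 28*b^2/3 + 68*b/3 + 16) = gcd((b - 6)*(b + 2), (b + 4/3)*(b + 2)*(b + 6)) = b + 2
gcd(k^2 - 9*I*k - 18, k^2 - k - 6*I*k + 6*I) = k - 6*I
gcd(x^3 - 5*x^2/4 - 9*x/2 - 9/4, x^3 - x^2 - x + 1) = x + 1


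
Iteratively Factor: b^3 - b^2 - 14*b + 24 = (b - 3)*(b^2 + 2*b - 8) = (b - 3)*(b + 4)*(b - 2)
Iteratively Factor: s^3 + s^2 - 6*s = (s - 2)*(s^2 + 3*s) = (s - 2)*(s + 3)*(s)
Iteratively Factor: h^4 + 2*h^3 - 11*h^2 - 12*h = (h)*(h^3 + 2*h^2 - 11*h - 12) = h*(h - 3)*(h^2 + 5*h + 4) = h*(h - 3)*(h + 4)*(h + 1)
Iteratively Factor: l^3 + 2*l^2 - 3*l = (l)*(l^2 + 2*l - 3) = l*(l - 1)*(l + 3)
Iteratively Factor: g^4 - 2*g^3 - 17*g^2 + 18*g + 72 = (g + 3)*(g^3 - 5*g^2 - 2*g + 24) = (g - 3)*(g + 3)*(g^2 - 2*g - 8) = (g - 3)*(g + 2)*(g + 3)*(g - 4)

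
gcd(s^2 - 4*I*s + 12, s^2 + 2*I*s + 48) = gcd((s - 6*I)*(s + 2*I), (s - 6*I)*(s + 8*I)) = s - 6*I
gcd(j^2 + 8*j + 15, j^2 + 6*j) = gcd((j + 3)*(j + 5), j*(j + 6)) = 1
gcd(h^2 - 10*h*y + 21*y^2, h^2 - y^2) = 1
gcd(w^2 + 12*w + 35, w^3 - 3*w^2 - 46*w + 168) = w + 7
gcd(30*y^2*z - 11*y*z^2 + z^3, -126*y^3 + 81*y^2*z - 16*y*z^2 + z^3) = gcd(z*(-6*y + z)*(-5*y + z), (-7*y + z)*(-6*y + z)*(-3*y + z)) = 6*y - z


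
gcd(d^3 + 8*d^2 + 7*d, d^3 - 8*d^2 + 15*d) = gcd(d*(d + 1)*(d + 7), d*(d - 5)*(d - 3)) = d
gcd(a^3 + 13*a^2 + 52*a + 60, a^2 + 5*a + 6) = a + 2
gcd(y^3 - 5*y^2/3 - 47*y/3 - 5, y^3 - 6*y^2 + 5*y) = y - 5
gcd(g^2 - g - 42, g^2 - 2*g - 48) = g + 6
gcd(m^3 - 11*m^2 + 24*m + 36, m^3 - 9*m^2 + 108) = m^2 - 12*m + 36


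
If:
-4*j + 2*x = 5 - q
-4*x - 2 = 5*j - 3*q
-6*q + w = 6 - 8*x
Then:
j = 10*x/7 - 13/7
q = 26*x/7 - 17/7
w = 100*x/7 - 60/7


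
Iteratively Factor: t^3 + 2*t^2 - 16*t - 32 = (t + 2)*(t^2 - 16) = (t + 2)*(t + 4)*(t - 4)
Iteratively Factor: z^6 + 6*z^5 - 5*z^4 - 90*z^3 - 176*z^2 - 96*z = (z)*(z^5 + 6*z^4 - 5*z^3 - 90*z^2 - 176*z - 96) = z*(z + 3)*(z^4 + 3*z^3 - 14*z^2 - 48*z - 32) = z*(z + 2)*(z + 3)*(z^3 + z^2 - 16*z - 16) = z*(z - 4)*(z + 2)*(z + 3)*(z^2 + 5*z + 4) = z*(z - 4)*(z + 1)*(z + 2)*(z + 3)*(z + 4)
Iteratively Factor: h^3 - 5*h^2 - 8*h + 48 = (h - 4)*(h^2 - h - 12) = (h - 4)^2*(h + 3)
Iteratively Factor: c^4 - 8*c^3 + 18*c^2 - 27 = (c - 3)*(c^3 - 5*c^2 + 3*c + 9) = (c - 3)^2*(c^2 - 2*c - 3) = (c - 3)^2*(c + 1)*(c - 3)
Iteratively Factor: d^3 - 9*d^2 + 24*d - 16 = (d - 4)*(d^2 - 5*d + 4) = (d - 4)*(d - 1)*(d - 4)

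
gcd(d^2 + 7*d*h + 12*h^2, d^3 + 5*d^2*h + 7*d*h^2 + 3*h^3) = d + 3*h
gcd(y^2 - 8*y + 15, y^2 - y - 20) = y - 5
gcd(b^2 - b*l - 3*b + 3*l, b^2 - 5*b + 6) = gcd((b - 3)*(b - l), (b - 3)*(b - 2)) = b - 3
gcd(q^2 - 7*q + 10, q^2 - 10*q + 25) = q - 5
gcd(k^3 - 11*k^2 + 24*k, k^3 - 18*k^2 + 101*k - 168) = k^2 - 11*k + 24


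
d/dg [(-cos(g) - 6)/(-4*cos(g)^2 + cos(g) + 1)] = (-4*sin(g)^2 + 48*cos(g) - 1)*sin(g)/(-4*cos(g)^2 + cos(g) + 1)^2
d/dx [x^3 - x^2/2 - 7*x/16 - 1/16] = 3*x^2 - x - 7/16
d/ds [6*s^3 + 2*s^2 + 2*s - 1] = 18*s^2 + 4*s + 2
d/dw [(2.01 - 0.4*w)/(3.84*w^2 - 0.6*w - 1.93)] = (1.536*w^2 - 15.4368*w + 1.978)/(14.7456*w^4 - 4.608*w^3 - 14.4624*w^2 + 2.316*w + 3.7249)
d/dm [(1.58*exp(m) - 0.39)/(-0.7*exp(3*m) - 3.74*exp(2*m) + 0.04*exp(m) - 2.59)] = (2.212*exp(3*m) + 5.0902*exp(2*m) - 2.9172*exp(m) - 4.0766)*exp(m)/(0.49*exp(6*m) + 5.236*exp(5*m) + 13.9316*exp(4*m) + 3.3268*exp(3*m) + 19.3748*exp(2*m) - 0.2072*exp(m) + 6.7081)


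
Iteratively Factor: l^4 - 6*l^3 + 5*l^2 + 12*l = (l - 3)*(l^3 - 3*l^2 - 4*l) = l*(l - 3)*(l^2 - 3*l - 4) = l*(l - 3)*(l + 1)*(l - 4)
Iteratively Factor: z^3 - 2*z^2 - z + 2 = (z + 1)*(z^2 - 3*z + 2) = (z - 1)*(z + 1)*(z - 2)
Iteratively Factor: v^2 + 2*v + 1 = (v + 1)*(v + 1)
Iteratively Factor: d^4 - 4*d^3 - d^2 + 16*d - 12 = (d + 2)*(d^3 - 6*d^2 + 11*d - 6) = (d - 1)*(d + 2)*(d^2 - 5*d + 6) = (d - 3)*(d - 1)*(d + 2)*(d - 2)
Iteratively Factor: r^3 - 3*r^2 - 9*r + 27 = (r - 3)*(r^2 - 9) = (r - 3)*(r + 3)*(r - 3)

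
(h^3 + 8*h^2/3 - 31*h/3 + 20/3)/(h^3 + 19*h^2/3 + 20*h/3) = (3*h^2 - 7*h + 4)/(h*(3*h + 4))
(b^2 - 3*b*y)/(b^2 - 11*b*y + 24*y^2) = b/(b - 8*y)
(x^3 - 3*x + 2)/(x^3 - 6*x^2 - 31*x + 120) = (x^3 - 3*x + 2)/(x^3 - 6*x^2 - 31*x + 120)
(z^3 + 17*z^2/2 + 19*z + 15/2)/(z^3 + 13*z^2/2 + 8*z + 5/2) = (z + 3)/(z + 1)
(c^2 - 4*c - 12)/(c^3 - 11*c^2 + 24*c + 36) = (c + 2)/(c^2 - 5*c - 6)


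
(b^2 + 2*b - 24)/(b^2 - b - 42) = (b - 4)/(b - 7)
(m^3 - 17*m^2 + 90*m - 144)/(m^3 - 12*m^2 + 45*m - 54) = (m - 8)/(m - 3)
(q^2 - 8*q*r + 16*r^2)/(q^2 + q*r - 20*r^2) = (q - 4*r)/(q + 5*r)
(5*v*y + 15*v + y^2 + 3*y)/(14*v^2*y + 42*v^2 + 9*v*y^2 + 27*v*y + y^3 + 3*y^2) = (5*v + y)/(14*v^2 + 9*v*y + y^2)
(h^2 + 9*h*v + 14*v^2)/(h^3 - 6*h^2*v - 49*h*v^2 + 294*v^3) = (h + 2*v)/(h^2 - 13*h*v + 42*v^2)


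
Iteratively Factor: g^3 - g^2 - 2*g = (g + 1)*(g^2 - 2*g) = g*(g + 1)*(g - 2)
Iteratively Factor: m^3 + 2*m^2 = (m)*(m^2 + 2*m) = m*(m + 2)*(m)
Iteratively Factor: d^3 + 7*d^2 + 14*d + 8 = (d + 2)*(d^2 + 5*d + 4) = (d + 2)*(d + 4)*(d + 1)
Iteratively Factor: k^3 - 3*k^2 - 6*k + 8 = (k + 2)*(k^2 - 5*k + 4) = (k - 1)*(k + 2)*(k - 4)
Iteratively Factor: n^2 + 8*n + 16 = (n + 4)*(n + 4)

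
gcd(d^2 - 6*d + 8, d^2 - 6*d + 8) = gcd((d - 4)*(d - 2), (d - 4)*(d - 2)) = d^2 - 6*d + 8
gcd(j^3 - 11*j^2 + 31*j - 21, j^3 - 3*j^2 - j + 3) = j^2 - 4*j + 3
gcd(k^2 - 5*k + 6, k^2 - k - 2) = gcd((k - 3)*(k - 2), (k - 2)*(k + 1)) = k - 2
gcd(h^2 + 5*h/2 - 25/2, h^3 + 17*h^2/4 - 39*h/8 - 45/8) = h + 5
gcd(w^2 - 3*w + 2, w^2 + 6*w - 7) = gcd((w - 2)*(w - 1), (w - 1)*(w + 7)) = w - 1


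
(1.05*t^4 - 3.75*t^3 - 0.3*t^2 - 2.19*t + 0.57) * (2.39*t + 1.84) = 2.5095*t^5 - 7.0305*t^4 - 7.617*t^3 - 5.7861*t^2 - 2.6673*t + 1.0488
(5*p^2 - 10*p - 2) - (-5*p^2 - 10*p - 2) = 10*p^2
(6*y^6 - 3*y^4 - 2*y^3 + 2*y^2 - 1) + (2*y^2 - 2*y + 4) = 6*y^6 - 3*y^4 - 2*y^3 + 4*y^2 - 2*y + 3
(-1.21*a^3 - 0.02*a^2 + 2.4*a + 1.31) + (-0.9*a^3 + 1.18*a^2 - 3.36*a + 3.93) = -2.11*a^3 + 1.16*a^2 - 0.96*a + 5.24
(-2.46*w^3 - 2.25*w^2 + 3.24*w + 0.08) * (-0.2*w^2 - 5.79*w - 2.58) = 0.492*w^5 + 14.6934*w^4 + 18.7263*w^3 - 12.9706*w^2 - 8.8224*w - 0.2064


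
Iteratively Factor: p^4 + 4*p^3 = (p)*(p^3 + 4*p^2) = p*(p + 4)*(p^2) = p^2*(p + 4)*(p)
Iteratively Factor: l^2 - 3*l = (l)*(l - 3)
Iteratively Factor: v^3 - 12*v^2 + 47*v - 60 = (v - 3)*(v^2 - 9*v + 20) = (v - 4)*(v - 3)*(v - 5)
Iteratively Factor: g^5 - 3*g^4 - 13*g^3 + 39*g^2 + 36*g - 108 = (g - 3)*(g^4 - 13*g^2 + 36) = (g - 3)^2*(g^3 + 3*g^2 - 4*g - 12) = (g - 3)^2*(g + 3)*(g^2 - 4) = (g - 3)^2*(g - 2)*(g + 3)*(g + 2)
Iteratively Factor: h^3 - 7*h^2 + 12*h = (h - 3)*(h^2 - 4*h) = h*(h - 3)*(h - 4)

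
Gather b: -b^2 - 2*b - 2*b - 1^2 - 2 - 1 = -b^2 - 4*b - 4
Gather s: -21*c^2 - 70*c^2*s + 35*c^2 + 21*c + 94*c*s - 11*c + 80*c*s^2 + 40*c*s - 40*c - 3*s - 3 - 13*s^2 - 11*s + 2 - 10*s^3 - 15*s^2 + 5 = 14*c^2 - 30*c - 10*s^3 + s^2*(80*c - 28) + s*(-70*c^2 + 134*c - 14) + 4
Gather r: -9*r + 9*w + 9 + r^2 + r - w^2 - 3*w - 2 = r^2 - 8*r - w^2 + 6*w + 7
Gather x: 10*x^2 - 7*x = 10*x^2 - 7*x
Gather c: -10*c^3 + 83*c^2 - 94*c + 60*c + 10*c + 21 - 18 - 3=-10*c^3 + 83*c^2 - 24*c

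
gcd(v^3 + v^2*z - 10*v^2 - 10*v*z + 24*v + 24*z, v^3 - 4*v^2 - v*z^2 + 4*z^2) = v^2 + v*z - 4*v - 4*z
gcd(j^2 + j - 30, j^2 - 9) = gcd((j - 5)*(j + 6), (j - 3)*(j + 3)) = 1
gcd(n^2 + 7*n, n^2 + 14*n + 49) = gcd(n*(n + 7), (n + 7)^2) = n + 7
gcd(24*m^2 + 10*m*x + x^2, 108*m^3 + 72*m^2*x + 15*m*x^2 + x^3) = 6*m + x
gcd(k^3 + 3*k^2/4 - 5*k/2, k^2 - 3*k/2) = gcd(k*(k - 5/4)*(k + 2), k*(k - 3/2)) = k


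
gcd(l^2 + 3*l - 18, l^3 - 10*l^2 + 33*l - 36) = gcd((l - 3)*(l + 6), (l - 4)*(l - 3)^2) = l - 3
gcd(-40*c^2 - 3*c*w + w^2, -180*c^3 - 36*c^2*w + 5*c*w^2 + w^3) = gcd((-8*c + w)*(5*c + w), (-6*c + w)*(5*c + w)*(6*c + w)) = 5*c + w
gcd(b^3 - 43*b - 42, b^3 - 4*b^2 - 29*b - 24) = b + 1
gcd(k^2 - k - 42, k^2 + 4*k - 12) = k + 6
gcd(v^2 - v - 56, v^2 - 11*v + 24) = v - 8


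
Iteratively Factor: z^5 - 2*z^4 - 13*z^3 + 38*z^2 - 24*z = (z - 1)*(z^4 - z^3 - 14*z^2 + 24*z) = (z - 1)*(z + 4)*(z^3 - 5*z^2 + 6*z) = (z - 2)*(z - 1)*(z + 4)*(z^2 - 3*z) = z*(z - 2)*(z - 1)*(z + 4)*(z - 3)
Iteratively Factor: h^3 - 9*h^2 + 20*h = (h - 4)*(h^2 - 5*h) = (h - 5)*(h - 4)*(h)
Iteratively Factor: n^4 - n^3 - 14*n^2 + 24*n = (n - 2)*(n^3 + n^2 - 12*n) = (n - 2)*(n + 4)*(n^2 - 3*n) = (n - 3)*(n - 2)*(n + 4)*(n)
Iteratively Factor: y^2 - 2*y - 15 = (y + 3)*(y - 5)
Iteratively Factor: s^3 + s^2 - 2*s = (s + 2)*(s^2 - s) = (s - 1)*(s + 2)*(s)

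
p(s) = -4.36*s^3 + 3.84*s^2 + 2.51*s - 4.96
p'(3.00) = -92.17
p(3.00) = -80.59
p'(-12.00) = -1973.17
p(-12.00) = 8051.96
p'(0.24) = 3.60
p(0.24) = -4.20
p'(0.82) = 0.01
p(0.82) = -2.72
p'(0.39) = 3.52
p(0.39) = -3.66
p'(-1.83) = -55.35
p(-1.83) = 30.03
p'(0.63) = 2.16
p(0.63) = -2.94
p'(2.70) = -72.11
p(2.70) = -56.01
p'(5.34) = -329.46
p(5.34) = -545.97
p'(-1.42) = -34.77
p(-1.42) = 11.70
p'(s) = -13.08*s^2 + 7.68*s + 2.51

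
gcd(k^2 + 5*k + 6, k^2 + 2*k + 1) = 1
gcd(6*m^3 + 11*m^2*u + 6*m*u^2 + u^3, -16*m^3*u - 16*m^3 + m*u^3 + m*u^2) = 1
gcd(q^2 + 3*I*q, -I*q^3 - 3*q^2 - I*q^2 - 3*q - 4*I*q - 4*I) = 1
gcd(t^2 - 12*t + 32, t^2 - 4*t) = t - 4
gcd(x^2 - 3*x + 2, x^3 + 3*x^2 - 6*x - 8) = x - 2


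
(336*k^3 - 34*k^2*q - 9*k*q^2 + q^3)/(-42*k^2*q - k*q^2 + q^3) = (-8*k + q)/q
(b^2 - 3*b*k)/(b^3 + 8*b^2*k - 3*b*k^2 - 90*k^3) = b/(b^2 + 11*b*k + 30*k^2)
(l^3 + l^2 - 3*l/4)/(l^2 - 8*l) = (l^2 + l - 3/4)/(l - 8)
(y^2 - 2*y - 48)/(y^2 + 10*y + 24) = (y - 8)/(y + 4)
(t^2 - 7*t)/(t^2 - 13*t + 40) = t*(t - 7)/(t^2 - 13*t + 40)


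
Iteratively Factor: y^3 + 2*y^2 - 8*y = (y)*(y^2 + 2*y - 8) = y*(y + 4)*(y - 2)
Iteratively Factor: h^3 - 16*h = (h + 4)*(h^2 - 4*h) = (h - 4)*(h + 4)*(h)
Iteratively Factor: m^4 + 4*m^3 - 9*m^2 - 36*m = (m + 4)*(m^3 - 9*m) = m*(m + 4)*(m^2 - 9) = m*(m - 3)*(m + 4)*(m + 3)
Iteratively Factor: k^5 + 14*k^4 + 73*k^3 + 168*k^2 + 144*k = (k + 3)*(k^4 + 11*k^3 + 40*k^2 + 48*k) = (k + 3)^2*(k^3 + 8*k^2 + 16*k) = k*(k + 3)^2*(k^2 + 8*k + 16) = k*(k + 3)^2*(k + 4)*(k + 4)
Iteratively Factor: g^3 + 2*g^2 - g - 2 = (g + 2)*(g^2 - 1) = (g - 1)*(g + 2)*(g + 1)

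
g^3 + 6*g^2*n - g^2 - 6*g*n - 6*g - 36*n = (g - 3)*(g + 2)*(g + 6*n)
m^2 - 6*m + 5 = (m - 5)*(m - 1)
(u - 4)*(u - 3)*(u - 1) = u^3 - 8*u^2 + 19*u - 12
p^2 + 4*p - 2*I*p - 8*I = (p + 4)*(p - 2*I)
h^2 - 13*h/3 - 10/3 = (h - 5)*(h + 2/3)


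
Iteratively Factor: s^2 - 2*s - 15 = (s + 3)*(s - 5)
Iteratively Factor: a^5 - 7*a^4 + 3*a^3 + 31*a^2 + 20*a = (a + 1)*(a^4 - 8*a^3 + 11*a^2 + 20*a) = a*(a + 1)*(a^3 - 8*a^2 + 11*a + 20) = a*(a - 5)*(a + 1)*(a^2 - 3*a - 4) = a*(a - 5)*(a + 1)^2*(a - 4)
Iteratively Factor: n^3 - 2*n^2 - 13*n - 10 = (n - 5)*(n^2 + 3*n + 2) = (n - 5)*(n + 1)*(n + 2)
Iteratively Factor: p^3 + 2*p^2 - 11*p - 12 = (p + 4)*(p^2 - 2*p - 3) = (p - 3)*(p + 4)*(p + 1)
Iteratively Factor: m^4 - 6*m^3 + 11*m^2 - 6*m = (m - 1)*(m^3 - 5*m^2 + 6*m) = (m - 2)*(m - 1)*(m^2 - 3*m) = (m - 3)*(m - 2)*(m - 1)*(m)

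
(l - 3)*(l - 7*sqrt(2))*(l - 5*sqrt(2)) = l^3 - 12*sqrt(2)*l^2 - 3*l^2 + 36*sqrt(2)*l + 70*l - 210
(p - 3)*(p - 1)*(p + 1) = p^3 - 3*p^2 - p + 3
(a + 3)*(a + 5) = a^2 + 8*a + 15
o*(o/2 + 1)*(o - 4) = o^3/2 - o^2 - 4*o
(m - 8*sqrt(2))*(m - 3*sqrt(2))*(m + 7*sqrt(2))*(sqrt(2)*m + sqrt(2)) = sqrt(2)*m^4 - 8*m^3 + sqrt(2)*m^3 - 106*sqrt(2)*m^2 - 8*m^2 - 106*sqrt(2)*m + 672*m + 672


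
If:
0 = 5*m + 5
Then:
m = -1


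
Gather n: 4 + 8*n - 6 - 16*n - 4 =-8*n - 6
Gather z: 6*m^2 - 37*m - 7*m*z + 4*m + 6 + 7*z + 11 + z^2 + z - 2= 6*m^2 - 33*m + z^2 + z*(8 - 7*m) + 15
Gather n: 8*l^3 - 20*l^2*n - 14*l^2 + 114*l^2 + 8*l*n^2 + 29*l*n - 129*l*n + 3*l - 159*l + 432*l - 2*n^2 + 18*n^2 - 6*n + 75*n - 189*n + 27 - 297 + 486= 8*l^3 + 100*l^2 + 276*l + n^2*(8*l + 16) + n*(-20*l^2 - 100*l - 120) + 216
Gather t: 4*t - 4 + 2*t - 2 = 6*t - 6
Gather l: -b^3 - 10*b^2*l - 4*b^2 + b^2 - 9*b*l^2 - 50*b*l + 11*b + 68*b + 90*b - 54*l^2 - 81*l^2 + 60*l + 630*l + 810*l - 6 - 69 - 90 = -b^3 - 3*b^2 + 169*b + l^2*(-9*b - 135) + l*(-10*b^2 - 50*b + 1500) - 165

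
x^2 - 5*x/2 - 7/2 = (x - 7/2)*(x + 1)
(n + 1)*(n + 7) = n^2 + 8*n + 7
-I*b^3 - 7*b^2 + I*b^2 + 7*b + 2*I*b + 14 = (b - 2)*(b - 7*I)*(-I*b - I)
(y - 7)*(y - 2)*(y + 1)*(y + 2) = y^4 - 6*y^3 - 11*y^2 + 24*y + 28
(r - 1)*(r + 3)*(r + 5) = r^3 + 7*r^2 + 7*r - 15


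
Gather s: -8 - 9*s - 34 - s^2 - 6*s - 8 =-s^2 - 15*s - 50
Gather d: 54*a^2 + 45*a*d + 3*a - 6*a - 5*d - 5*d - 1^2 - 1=54*a^2 - 3*a + d*(45*a - 10) - 2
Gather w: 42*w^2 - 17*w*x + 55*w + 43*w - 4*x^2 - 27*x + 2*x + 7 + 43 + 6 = 42*w^2 + w*(98 - 17*x) - 4*x^2 - 25*x + 56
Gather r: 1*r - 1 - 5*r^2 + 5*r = -5*r^2 + 6*r - 1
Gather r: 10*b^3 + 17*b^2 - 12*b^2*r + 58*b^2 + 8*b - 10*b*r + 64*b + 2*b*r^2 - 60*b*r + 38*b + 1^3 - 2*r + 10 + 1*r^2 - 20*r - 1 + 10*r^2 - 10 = 10*b^3 + 75*b^2 + 110*b + r^2*(2*b + 11) + r*(-12*b^2 - 70*b - 22)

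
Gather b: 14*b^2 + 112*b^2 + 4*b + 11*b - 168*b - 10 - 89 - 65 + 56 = 126*b^2 - 153*b - 108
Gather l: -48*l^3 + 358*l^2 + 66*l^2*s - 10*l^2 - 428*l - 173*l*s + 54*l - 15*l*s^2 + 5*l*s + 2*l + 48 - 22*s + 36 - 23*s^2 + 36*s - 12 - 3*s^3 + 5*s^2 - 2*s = -48*l^3 + l^2*(66*s + 348) + l*(-15*s^2 - 168*s - 372) - 3*s^3 - 18*s^2 + 12*s + 72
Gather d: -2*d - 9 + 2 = -2*d - 7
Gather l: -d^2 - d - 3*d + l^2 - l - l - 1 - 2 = -d^2 - 4*d + l^2 - 2*l - 3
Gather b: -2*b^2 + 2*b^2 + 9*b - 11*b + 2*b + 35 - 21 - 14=0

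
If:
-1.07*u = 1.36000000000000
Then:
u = -1.27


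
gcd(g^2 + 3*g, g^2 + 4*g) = g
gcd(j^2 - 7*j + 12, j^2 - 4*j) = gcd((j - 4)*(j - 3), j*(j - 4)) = j - 4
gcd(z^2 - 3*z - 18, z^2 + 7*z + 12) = z + 3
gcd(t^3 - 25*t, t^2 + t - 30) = t - 5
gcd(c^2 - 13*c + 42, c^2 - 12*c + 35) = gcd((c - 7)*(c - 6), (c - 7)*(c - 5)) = c - 7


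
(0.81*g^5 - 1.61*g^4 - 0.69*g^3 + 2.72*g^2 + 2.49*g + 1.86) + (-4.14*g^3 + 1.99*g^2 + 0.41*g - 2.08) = 0.81*g^5 - 1.61*g^4 - 4.83*g^3 + 4.71*g^2 + 2.9*g - 0.22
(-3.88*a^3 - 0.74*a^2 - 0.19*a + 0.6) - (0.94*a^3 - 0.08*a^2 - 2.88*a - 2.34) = -4.82*a^3 - 0.66*a^2 + 2.69*a + 2.94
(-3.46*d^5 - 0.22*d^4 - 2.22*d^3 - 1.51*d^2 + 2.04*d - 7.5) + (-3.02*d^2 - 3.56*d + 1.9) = -3.46*d^5 - 0.22*d^4 - 2.22*d^3 - 4.53*d^2 - 1.52*d - 5.6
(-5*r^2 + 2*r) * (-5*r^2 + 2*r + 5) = 25*r^4 - 20*r^3 - 21*r^2 + 10*r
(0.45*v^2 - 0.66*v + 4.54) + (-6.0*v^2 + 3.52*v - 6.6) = -5.55*v^2 + 2.86*v - 2.06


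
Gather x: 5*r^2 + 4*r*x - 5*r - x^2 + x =5*r^2 - 5*r - x^2 + x*(4*r + 1)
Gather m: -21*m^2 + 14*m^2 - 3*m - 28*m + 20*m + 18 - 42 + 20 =-7*m^2 - 11*m - 4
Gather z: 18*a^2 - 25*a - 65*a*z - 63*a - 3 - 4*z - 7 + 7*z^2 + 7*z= 18*a^2 - 88*a + 7*z^2 + z*(3 - 65*a) - 10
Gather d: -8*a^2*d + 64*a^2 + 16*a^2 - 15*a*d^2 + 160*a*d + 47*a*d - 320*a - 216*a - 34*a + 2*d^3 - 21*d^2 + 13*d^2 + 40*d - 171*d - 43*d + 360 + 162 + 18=80*a^2 - 570*a + 2*d^3 + d^2*(-15*a - 8) + d*(-8*a^2 + 207*a - 174) + 540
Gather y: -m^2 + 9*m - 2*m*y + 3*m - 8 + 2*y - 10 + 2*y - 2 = -m^2 + 12*m + y*(4 - 2*m) - 20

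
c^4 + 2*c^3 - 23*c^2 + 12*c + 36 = (c - 3)*(c - 2)*(c + 1)*(c + 6)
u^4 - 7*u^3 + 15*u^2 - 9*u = u*(u - 3)^2*(u - 1)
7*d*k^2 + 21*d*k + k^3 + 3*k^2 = k*(7*d + k)*(k + 3)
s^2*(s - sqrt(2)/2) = s^3 - sqrt(2)*s^2/2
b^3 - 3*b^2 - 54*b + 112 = (b - 8)*(b - 2)*(b + 7)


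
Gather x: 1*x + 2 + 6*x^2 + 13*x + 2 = 6*x^2 + 14*x + 4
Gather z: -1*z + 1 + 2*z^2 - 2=2*z^2 - z - 1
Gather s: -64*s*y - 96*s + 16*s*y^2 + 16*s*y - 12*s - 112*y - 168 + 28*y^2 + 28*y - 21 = s*(16*y^2 - 48*y - 108) + 28*y^2 - 84*y - 189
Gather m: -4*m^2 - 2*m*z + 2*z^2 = -4*m^2 - 2*m*z + 2*z^2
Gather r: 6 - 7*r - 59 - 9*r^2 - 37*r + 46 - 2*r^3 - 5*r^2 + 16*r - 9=-2*r^3 - 14*r^2 - 28*r - 16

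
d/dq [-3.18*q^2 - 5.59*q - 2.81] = -6.36*q - 5.59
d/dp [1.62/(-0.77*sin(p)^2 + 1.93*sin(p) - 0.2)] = (2.4948*sin(p) - 3.1266)*cos(p)/(0.77*sin(p)^2 - 1.93*sin(p) + 0.2)^2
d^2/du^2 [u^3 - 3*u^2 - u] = 6*u - 6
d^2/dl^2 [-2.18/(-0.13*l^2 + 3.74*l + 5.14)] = (0.073684*l^2 - 2.119832*l - 2.18*(0.26*l - 3.74)*(0.52*l - 7.48) - 2.913352)/(-0.13*l^2 + 3.74*l + 5.14)^3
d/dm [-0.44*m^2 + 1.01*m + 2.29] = 1.01 - 0.88*m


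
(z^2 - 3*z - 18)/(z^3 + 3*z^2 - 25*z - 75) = (z - 6)/(z^2 - 25)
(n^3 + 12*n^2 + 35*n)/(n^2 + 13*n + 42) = n*(n + 5)/(n + 6)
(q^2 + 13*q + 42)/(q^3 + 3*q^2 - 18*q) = (q + 7)/(q*(q - 3))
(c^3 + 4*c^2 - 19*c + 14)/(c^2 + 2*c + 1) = (c^3 + 4*c^2 - 19*c + 14)/(c^2 + 2*c + 1)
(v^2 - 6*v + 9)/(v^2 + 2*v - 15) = (v - 3)/(v + 5)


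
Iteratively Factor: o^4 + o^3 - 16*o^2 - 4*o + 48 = (o + 2)*(o^3 - o^2 - 14*o + 24) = (o - 3)*(o + 2)*(o^2 + 2*o - 8) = (o - 3)*(o - 2)*(o + 2)*(o + 4)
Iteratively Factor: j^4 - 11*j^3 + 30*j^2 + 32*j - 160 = (j - 4)*(j^3 - 7*j^2 + 2*j + 40) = (j - 4)^2*(j^2 - 3*j - 10) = (j - 4)^2*(j + 2)*(j - 5)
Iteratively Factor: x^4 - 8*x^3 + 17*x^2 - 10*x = (x - 5)*(x^3 - 3*x^2 + 2*x) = (x - 5)*(x - 2)*(x^2 - x) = x*(x - 5)*(x - 2)*(x - 1)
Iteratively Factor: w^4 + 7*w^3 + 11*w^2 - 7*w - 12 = (w + 1)*(w^3 + 6*w^2 + 5*w - 12) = (w + 1)*(w + 4)*(w^2 + 2*w - 3) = (w + 1)*(w + 3)*(w + 4)*(w - 1)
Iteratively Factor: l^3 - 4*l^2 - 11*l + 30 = (l - 2)*(l^2 - 2*l - 15) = (l - 2)*(l + 3)*(l - 5)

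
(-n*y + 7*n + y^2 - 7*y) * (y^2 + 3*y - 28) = -n*y^3 + 4*n*y^2 + 49*n*y - 196*n + y^4 - 4*y^3 - 49*y^2 + 196*y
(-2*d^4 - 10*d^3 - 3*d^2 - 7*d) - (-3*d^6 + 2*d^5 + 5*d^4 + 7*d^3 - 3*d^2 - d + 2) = 3*d^6 - 2*d^5 - 7*d^4 - 17*d^3 - 6*d - 2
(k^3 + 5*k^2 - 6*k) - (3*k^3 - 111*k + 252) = -2*k^3 + 5*k^2 + 105*k - 252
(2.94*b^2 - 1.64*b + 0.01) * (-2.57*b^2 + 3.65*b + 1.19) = -7.5558*b^4 + 14.9458*b^3 - 2.5131*b^2 - 1.9151*b + 0.0119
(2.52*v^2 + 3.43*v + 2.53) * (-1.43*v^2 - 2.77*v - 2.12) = -3.6036*v^4 - 11.8853*v^3 - 18.4614*v^2 - 14.2797*v - 5.3636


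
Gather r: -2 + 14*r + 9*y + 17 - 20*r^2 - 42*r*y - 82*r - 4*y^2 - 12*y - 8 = -20*r^2 + r*(-42*y - 68) - 4*y^2 - 3*y + 7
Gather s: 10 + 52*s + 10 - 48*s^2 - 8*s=-48*s^2 + 44*s + 20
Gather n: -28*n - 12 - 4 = -28*n - 16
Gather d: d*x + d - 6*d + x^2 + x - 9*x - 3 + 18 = d*(x - 5) + x^2 - 8*x + 15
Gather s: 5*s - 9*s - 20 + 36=16 - 4*s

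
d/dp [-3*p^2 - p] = -6*p - 1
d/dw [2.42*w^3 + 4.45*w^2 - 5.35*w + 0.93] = 7.26*w^2 + 8.9*w - 5.35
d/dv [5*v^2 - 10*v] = 10*v - 10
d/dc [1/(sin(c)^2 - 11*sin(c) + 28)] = (11 - 2*sin(c))*cos(c)/(sin(c)^2 - 11*sin(c) + 28)^2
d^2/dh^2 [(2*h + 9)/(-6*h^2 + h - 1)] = 2*(-(2*h + 9)*(12*h - 1)^2 + 4*(9*h + 13)*(6*h^2 - h + 1))/(6*h^2 - h + 1)^3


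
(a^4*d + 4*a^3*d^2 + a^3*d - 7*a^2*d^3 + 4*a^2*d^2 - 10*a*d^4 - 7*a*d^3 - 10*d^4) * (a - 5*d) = a^5*d - a^4*d^2 + a^4*d - 27*a^3*d^3 - a^3*d^2 + 25*a^2*d^4 - 27*a^2*d^3 + 50*a*d^5 + 25*a*d^4 + 50*d^5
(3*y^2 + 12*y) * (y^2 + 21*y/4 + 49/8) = 3*y^4 + 111*y^3/4 + 651*y^2/8 + 147*y/2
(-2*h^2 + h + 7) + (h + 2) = -2*h^2 + 2*h + 9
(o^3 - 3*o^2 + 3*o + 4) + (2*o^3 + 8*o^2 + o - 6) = 3*o^3 + 5*o^2 + 4*o - 2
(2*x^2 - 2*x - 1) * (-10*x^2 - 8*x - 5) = -20*x^4 + 4*x^3 + 16*x^2 + 18*x + 5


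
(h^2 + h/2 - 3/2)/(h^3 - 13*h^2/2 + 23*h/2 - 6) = (2*h + 3)/(2*h^2 - 11*h + 12)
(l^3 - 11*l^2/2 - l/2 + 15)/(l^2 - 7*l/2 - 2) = (-2*l^3 + 11*l^2 + l - 30)/(-2*l^2 + 7*l + 4)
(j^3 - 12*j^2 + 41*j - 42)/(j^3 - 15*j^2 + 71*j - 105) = (j - 2)/(j - 5)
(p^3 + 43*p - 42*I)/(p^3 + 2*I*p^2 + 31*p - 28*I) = (p - 6*I)/(p - 4*I)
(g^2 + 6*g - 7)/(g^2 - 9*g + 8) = (g + 7)/(g - 8)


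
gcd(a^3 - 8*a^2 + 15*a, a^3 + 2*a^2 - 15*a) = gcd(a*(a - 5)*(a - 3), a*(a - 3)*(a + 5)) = a^2 - 3*a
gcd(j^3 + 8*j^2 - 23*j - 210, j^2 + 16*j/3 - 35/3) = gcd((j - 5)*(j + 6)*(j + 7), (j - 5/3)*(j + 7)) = j + 7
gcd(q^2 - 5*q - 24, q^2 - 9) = q + 3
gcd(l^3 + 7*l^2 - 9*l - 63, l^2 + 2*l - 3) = l + 3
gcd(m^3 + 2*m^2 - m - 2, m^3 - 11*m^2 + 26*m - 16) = m - 1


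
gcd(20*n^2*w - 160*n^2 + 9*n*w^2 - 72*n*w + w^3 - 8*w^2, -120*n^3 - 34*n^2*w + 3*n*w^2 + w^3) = 20*n^2 + 9*n*w + w^2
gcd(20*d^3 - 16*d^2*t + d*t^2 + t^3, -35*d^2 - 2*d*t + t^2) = 5*d + t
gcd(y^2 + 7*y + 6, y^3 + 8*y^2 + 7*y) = y + 1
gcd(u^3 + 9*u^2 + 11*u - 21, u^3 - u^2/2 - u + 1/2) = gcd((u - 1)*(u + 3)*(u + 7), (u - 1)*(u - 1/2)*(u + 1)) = u - 1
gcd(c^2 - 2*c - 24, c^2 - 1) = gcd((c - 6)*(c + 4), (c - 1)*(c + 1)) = 1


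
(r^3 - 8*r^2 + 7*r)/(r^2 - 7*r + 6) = r*(r - 7)/(r - 6)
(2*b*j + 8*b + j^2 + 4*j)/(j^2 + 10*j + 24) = (2*b + j)/(j + 6)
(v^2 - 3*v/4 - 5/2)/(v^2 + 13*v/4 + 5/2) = (v - 2)/(v + 2)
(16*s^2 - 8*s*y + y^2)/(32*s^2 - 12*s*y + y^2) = (-4*s + y)/(-8*s + y)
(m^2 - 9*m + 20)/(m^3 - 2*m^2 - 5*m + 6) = (m^2 - 9*m + 20)/(m^3 - 2*m^2 - 5*m + 6)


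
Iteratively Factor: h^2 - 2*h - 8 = (h + 2)*(h - 4)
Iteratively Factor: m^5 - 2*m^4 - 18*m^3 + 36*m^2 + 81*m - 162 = (m + 3)*(m^4 - 5*m^3 - 3*m^2 + 45*m - 54) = (m + 3)^2*(m^3 - 8*m^2 + 21*m - 18) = (m - 3)*(m + 3)^2*(m^2 - 5*m + 6) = (m - 3)^2*(m + 3)^2*(m - 2)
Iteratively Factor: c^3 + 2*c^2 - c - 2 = (c + 1)*(c^2 + c - 2) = (c - 1)*(c + 1)*(c + 2)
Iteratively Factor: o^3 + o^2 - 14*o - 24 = (o + 3)*(o^2 - 2*o - 8) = (o - 4)*(o + 3)*(o + 2)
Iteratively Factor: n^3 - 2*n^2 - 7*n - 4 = (n + 1)*(n^2 - 3*n - 4) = (n + 1)^2*(n - 4)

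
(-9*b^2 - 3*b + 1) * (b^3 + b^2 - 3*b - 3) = -9*b^5 - 12*b^4 + 25*b^3 + 37*b^2 + 6*b - 3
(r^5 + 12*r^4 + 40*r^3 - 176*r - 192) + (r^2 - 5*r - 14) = r^5 + 12*r^4 + 40*r^3 + r^2 - 181*r - 206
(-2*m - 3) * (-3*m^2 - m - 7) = 6*m^3 + 11*m^2 + 17*m + 21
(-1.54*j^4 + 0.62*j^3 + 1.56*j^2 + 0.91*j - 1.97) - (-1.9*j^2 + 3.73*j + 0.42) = -1.54*j^4 + 0.62*j^3 + 3.46*j^2 - 2.82*j - 2.39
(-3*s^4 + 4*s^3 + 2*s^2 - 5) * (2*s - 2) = -6*s^5 + 14*s^4 - 4*s^3 - 4*s^2 - 10*s + 10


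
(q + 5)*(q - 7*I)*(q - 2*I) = q^3 + 5*q^2 - 9*I*q^2 - 14*q - 45*I*q - 70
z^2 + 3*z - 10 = (z - 2)*(z + 5)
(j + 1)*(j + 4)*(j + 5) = j^3 + 10*j^2 + 29*j + 20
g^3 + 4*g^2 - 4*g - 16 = (g - 2)*(g + 2)*(g + 4)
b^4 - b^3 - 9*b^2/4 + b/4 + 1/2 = (b - 2)*(b - 1/2)*(b + 1/2)*(b + 1)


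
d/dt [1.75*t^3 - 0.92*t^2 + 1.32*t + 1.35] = 5.25*t^2 - 1.84*t + 1.32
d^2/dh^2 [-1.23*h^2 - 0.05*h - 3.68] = -2.46000000000000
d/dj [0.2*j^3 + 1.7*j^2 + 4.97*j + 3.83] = 0.6*j^2 + 3.4*j + 4.97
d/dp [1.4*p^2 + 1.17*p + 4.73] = 2.8*p + 1.17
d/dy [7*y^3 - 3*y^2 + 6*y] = 21*y^2 - 6*y + 6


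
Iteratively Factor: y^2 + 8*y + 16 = (y + 4)*(y + 4)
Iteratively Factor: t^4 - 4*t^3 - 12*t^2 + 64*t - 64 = (t + 4)*(t^3 - 8*t^2 + 20*t - 16) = (t - 4)*(t + 4)*(t^2 - 4*t + 4) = (t - 4)*(t - 2)*(t + 4)*(t - 2)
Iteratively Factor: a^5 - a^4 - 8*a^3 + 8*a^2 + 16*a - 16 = (a - 2)*(a^4 + a^3 - 6*a^2 - 4*a + 8) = (a - 2)*(a + 2)*(a^3 - a^2 - 4*a + 4) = (a - 2)^2*(a + 2)*(a^2 + a - 2) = (a - 2)^2*(a - 1)*(a + 2)*(a + 2)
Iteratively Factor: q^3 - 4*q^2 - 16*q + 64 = (q - 4)*(q^2 - 16) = (q - 4)*(q + 4)*(q - 4)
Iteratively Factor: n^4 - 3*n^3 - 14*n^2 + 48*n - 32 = (n - 2)*(n^3 - n^2 - 16*n + 16) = (n - 4)*(n - 2)*(n^2 + 3*n - 4) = (n - 4)*(n - 2)*(n - 1)*(n + 4)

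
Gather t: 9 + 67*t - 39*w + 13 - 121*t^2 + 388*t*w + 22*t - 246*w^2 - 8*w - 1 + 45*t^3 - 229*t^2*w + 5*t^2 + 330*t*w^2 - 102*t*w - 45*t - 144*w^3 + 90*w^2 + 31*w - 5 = 45*t^3 + t^2*(-229*w - 116) + t*(330*w^2 + 286*w + 44) - 144*w^3 - 156*w^2 - 16*w + 16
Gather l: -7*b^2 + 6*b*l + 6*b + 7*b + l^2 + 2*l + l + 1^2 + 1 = -7*b^2 + 13*b + l^2 + l*(6*b + 3) + 2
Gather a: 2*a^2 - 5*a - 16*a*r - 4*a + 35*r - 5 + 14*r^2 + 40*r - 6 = 2*a^2 + a*(-16*r - 9) + 14*r^2 + 75*r - 11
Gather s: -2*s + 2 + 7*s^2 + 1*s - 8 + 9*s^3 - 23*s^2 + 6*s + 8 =9*s^3 - 16*s^2 + 5*s + 2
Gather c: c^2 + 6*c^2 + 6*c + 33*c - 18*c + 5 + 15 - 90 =7*c^2 + 21*c - 70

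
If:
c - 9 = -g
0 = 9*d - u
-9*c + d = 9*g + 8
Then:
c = 9 - g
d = 89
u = 801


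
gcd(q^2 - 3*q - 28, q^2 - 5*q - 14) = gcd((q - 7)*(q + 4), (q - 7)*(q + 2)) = q - 7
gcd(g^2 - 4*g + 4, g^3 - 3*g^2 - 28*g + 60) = g - 2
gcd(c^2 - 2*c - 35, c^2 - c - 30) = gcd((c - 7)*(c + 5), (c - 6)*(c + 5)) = c + 5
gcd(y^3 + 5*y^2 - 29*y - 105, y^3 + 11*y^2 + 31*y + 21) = y^2 + 10*y + 21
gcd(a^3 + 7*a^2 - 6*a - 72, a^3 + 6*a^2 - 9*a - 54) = a^2 + 3*a - 18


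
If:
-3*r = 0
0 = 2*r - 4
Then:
No Solution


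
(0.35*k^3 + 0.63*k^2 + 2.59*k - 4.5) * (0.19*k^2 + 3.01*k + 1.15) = 0.0665*k^5 + 1.1732*k^4 + 2.7909*k^3 + 7.6654*k^2 - 10.5665*k - 5.175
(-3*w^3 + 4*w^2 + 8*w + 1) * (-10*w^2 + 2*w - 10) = 30*w^5 - 46*w^4 - 42*w^3 - 34*w^2 - 78*w - 10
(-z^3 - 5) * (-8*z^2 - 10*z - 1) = 8*z^5 + 10*z^4 + z^3 + 40*z^2 + 50*z + 5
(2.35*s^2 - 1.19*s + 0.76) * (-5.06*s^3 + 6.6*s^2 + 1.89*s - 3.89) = -11.891*s^5 + 21.5314*s^4 - 7.2581*s^3 - 6.3746*s^2 + 6.0655*s - 2.9564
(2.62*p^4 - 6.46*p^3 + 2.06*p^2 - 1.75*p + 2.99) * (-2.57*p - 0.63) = -6.7334*p^5 + 14.9516*p^4 - 1.2244*p^3 + 3.1997*p^2 - 6.5818*p - 1.8837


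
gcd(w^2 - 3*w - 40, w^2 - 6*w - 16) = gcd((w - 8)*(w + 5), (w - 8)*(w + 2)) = w - 8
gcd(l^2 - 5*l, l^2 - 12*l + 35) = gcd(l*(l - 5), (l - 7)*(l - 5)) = l - 5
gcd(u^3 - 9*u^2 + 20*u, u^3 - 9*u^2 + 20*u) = u^3 - 9*u^2 + 20*u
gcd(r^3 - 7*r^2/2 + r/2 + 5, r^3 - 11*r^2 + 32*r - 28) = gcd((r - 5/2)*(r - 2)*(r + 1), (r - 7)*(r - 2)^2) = r - 2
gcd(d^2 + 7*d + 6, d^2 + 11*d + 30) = d + 6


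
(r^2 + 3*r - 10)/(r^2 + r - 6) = (r + 5)/(r + 3)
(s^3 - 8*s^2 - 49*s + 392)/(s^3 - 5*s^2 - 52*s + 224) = (s - 7)/(s - 4)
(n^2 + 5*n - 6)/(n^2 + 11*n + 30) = (n - 1)/(n + 5)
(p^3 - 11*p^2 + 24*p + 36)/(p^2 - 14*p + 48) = (p^2 - 5*p - 6)/(p - 8)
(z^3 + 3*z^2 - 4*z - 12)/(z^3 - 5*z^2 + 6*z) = (z^2 + 5*z + 6)/(z*(z - 3))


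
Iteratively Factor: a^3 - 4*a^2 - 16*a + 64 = (a - 4)*(a^2 - 16) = (a - 4)^2*(a + 4)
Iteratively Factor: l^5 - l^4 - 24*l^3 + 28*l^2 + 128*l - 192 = (l - 2)*(l^4 + l^3 - 22*l^2 - 16*l + 96) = (l - 2)^2*(l^3 + 3*l^2 - 16*l - 48) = (l - 2)^2*(l + 3)*(l^2 - 16) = (l - 4)*(l - 2)^2*(l + 3)*(l + 4)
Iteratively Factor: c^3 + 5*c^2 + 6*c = (c)*(c^2 + 5*c + 6) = c*(c + 3)*(c + 2)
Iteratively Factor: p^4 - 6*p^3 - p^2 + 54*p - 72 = (p + 3)*(p^3 - 9*p^2 + 26*p - 24) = (p - 2)*(p + 3)*(p^2 - 7*p + 12) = (p - 4)*(p - 2)*(p + 3)*(p - 3)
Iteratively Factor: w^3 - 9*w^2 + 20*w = (w)*(w^2 - 9*w + 20) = w*(w - 4)*(w - 5)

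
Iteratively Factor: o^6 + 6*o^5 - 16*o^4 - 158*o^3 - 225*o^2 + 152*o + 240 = (o + 4)*(o^5 + 2*o^4 - 24*o^3 - 62*o^2 + 23*o + 60) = (o - 5)*(o + 4)*(o^4 + 7*o^3 + 11*o^2 - 7*o - 12) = (o - 5)*(o + 4)^2*(o^3 + 3*o^2 - o - 3) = (o - 5)*(o - 1)*(o + 4)^2*(o^2 + 4*o + 3) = (o - 5)*(o - 1)*(o + 3)*(o + 4)^2*(o + 1)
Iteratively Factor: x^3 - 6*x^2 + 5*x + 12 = (x + 1)*(x^2 - 7*x + 12) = (x - 3)*(x + 1)*(x - 4)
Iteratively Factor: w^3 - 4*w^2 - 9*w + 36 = (w - 4)*(w^2 - 9) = (w - 4)*(w + 3)*(w - 3)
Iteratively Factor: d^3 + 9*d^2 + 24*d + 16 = (d + 1)*(d^2 + 8*d + 16) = (d + 1)*(d + 4)*(d + 4)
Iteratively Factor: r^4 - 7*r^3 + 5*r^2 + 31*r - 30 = (r + 2)*(r^3 - 9*r^2 + 23*r - 15) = (r - 3)*(r + 2)*(r^2 - 6*r + 5) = (r - 5)*(r - 3)*(r + 2)*(r - 1)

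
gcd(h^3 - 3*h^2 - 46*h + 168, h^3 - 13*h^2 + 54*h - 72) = h^2 - 10*h + 24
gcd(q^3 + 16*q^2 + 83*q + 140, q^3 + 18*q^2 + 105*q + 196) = q^2 + 11*q + 28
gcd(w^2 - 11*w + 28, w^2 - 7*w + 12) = w - 4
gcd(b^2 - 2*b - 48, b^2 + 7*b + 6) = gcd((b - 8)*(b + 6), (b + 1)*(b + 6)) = b + 6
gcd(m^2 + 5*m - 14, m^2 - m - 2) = m - 2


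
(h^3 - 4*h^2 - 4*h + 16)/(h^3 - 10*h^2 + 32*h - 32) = (h + 2)/(h - 4)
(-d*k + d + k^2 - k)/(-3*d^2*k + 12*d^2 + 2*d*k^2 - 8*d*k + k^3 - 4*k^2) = (k - 1)/(3*d*k - 12*d + k^2 - 4*k)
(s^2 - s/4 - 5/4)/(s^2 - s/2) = (4*s^2 - s - 5)/(2*s*(2*s - 1))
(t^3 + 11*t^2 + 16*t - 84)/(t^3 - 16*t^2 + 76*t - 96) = (t^2 + 13*t + 42)/(t^2 - 14*t + 48)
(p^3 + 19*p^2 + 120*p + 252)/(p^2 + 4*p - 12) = (p^2 + 13*p + 42)/(p - 2)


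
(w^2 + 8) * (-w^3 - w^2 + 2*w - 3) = -w^5 - w^4 - 6*w^3 - 11*w^2 + 16*w - 24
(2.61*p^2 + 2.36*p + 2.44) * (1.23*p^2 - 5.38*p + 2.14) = 3.2103*p^4 - 11.139*p^3 - 4.1102*p^2 - 8.0768*p + 5.2216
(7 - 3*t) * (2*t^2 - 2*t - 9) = -6*t^3 + 20*t^2 + 13*t - 63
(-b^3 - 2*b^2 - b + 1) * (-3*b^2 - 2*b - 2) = 3*b^5 + 8*b^4 + 9*b^3 + 3*b^2 - 2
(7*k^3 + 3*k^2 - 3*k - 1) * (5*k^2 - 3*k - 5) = 35*k^5 - 6*k^4 - 59*k^3 - 11*k^2 + 18*k + 5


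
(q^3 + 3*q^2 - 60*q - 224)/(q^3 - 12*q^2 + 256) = (q + 7)/(q - 8)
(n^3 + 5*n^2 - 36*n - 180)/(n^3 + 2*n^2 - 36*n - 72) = (n + 5)/(n + 2)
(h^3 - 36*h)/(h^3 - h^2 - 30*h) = (h + 6)/(h + 5)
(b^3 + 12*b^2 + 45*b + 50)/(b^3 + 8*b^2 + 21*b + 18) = (b^2 + 10*b + 25)/(b^2 + 6*b + 9)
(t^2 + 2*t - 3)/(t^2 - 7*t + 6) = (t + 3)/(t - 6)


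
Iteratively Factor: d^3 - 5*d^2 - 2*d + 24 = (d - 4)*(d^2 - d - 6) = (d - 4)*(d + 2)*(d - 3)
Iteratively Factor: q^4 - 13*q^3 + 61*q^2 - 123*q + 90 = (q - 5)*(q^3 - 8*q^2 + 21*q - 18) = (q - 5)*(q - 2)*(q^2 - 6*q + 9) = (q - 5)*(q - 3)*(q - 2)*(q - 3)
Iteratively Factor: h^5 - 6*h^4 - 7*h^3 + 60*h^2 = (h)*(h^4 - 6*h^3 - 7*h^2 + 60*h) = h*(h - 4)*(h^3 - 2*h^2 - 15*h) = h^2*(h - 4)*(h^2 - 2*h - 15) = h^2*(h - 4)*(h + 3)*(h - 5)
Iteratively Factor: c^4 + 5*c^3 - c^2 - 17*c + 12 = (c + 3)*(c^3 + 2*c^2 - 7*c + 4) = (c - 1)*(c + 3)*(c^2 + 3*c - 4) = (c - 1)^2*(c + 3)*(c + 4)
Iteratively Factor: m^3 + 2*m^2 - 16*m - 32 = (m + 2)*(m^2 - 16) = (m - 4)*(m + 2)*(m + 4)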